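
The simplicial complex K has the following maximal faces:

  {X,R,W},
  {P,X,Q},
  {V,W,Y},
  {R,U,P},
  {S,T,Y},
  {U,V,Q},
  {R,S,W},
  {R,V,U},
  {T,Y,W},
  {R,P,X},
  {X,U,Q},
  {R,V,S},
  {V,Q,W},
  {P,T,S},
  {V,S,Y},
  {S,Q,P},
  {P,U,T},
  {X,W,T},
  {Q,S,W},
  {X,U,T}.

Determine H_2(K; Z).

H_2 ≅ 0.

Fix the vertex order P < Q < R < S < T < U < V < W < X < Y and write every simplex with vertices in increasing order. Then dim K = 2 and the simplices of K are:

  0-simplices (10): P, Q, R, S, T, U, V, W, X, Y
  1-simplices (30): PQ, PR, PS, PT, PU, PX, QS, QU, QV, QW, QX, RS, RU, RV, RW, RX, ST, SV, SW, SY, TU, TW, TX, TY, UV, UX, VW, VY, WX, WY
  2-simplices (20): PQS, PQX, PRU, PRX, PST, PTU, QSW, QUV, QUX, QVW, RSV, RSW, RUV, RWX, STY, SVY, TUX, TWX, TWY, VWY

so the chain groups are C_0 ≅ Z^10, C_1 ≅ Z^30, C_2 ≅ Z^20.

Boundary ∂_1: C_1 → C_0 is given by ∂[p,q] = [q] − [p]. For instance
  ∂VW = W − V.
As a 10×30 matrix over Z this has rank 9, with invariant factors (1,1,1,1,1,1,1,1,1).

∂_2: C_2 → C_1 maps a triangle to the signed sum of its edges. For instance
  ∂QVW = VW − QW + QV,
  ∂QUV = UV − QV + QU.
As a 30×20 matrix over Z this has rank 20, with invariant factors (1,1,1,1,1,1,1,1,1,1,1,1,1,1,1,1,1,1,1,2).

Computing H_k = (kernel of ∂_k) / (image of ∂_{k+1}):

  H_2: rank ker ∂_2 − rank ∂_3 = (20 − 20) − 0 = 0, and there is no ∂_3, so H_2 ≅ 0.

(K is a triangulation of the Klein bottle.)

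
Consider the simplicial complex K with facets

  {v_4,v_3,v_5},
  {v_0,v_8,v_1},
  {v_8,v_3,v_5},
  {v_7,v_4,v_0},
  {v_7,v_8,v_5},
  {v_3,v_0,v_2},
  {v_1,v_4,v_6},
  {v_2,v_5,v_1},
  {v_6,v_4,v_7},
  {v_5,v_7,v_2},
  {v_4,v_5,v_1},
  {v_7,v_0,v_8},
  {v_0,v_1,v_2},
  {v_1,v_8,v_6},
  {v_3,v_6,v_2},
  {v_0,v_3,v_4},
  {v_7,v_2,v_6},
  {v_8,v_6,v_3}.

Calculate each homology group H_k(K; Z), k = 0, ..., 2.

H_0 ≅ Z,  H_1 ≅ Z^2,  H_2 ≅ Z.

We work with the vertex ordering v_0 < v_1 < v_2 < v_3 < v_4 < v_5 < v_6 < v_7 < v_8. The simplices of K, each written with vertices in increasing order, are:

  0-simplices (9): [v_0], [v_1], [v_2], [v_3], [v_4], [v_5], [v_6], [v_7], [v_8]
  1-simplices (27): (27 of them)
  2-simplices (18): (18 of them)

giving chain groups C_0 ≅ Z^9, C_1 ≅ Z^27, C_2 ≅ Z^18.

The boundary map ∂_1: C_1 → C_0 maps an edge to its endpoints' difference, ∂[p,q] = q − p. For instance
  ∂[v_0,v_1] = [v_1] − [v_0].
This gives a 9×27 integer matrix of rank 8; reducing to Smith normal form yields diagonal entries (1,1,1,1,1,1,1,1).

∂_2: C_2 → C_1 maps a triangle to the signed sum of its edges. For instance
  ∂[v_1,v_4,v_5] = [v_4,v_5] − [v_1,v_5] + [v_1,v_4],
  ∂[v_0,v_7,v_8] = [v_7,v_8] − [v_0,v_8] + [v_0,v_7].
The 27×18 boundary matrix has rank 17 and Smith normal form diag(1,1,1,1,1,1,1,1,1,1,1,1,1,1,1,1,1).

Reading off H_k = ker ∂_k / im ∂_{k+1}:

  H_0: rank C_0 − rank ∂_1 = 9 − 8 = 1, and the invariant factors of ∂_1 are all 1, so H_0 = Z.
  H_1: rank ker ∂_1 − rank ∂_2 = (27 − 8) − 17 = 2, and the invariant factors of ∂_2 are all 1, so H_1 = Z^2.
  H_2: rank ker ∂_2 − rank ∂_3 = (18 − 17) − 0 = 1, and there is no ∂_3, so H_2 = Z.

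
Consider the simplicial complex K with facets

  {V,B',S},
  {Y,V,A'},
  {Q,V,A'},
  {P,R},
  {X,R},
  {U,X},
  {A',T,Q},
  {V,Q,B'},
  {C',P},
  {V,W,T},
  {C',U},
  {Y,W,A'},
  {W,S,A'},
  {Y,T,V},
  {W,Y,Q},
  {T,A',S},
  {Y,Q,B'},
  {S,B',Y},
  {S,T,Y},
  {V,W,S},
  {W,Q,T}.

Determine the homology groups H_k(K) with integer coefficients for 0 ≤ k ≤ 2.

Fix the vertex order P < Q < R < S < T < U < V < W < X < Y < A' < B' < C' and write every simplex with vertices in increasing order. Then dim K = 2 and the simplices of K are:

  0-simplices (13): [P], [Q], [R], [S], [T], [U], [V], [W], [X], [Y], [A'], [B'], [C']
  1-simplices (29): (29 of them)
  2-simplices (16): [Q,T,W], [Q,T,A'], [Q,V,A'], [Q,V,B'], [Q,W,Y], [Q,Y,B'], [S,T,Y], [S,T,A'], [S,V,W], [S,V,B'], [S,W,A'], [S,Y,B'], [T,V,W], [T,V,Y], [V,Y,A'], [W,Y,A']

so the chain groups are C_0 ≅ Z^13, C_1 ≅ Z^29, C_2 ≅ Z^16.

∂_1: C_1 → C_0 maps an edge to its endpoints' difference, ∂[p,q] = q − p.
This gives a 13×29 integer matrix of rank 11; reducing to Smith normal form yields diagonal entries (1,1,1,1,1,1,1,1,1,1,1).

Boundary ∂_2: C_2 → C_1 maps a triangle to the signed sum of its edges. For instance
  ∂[Q,V,A'] = [V,A'] − [Q,A'] + [Q,V],
  ∂[S,V,B'] = [V,B'] − [S,B'] + [S,V].
The resulting 29×16 matrix has rank 15, and its Smith normal form has invariant factors (1,1,1,1,1,1,1,1,1,1,1,1,1,1,1).

Now H_k = ker ∂_k / im ∂_{k+1}, so:

  H_0: rank C_0 − rank ∂_1 = 13 − 11 = 2, and the invariant factors of ∂_1 are all 1, so H_0 = Z^2.
  H_1: rank ker ∂_1 − rank ∂_2 = (29 − 11) − 15 = 3, and the invariant factors of ∂_2 are all 1, so H_1 = Z^3.
  H_2: rank ker ∂_2 − rank ∂_3 = (16 − 15) − 0 = 1, and there is no ∂_3, so H_2 = Z.

H_0 ≅ Z^2,  H_1 ≅ Z^3,  H_2 ≅ Z.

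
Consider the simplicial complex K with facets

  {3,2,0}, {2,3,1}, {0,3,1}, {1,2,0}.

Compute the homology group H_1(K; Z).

Fix the vertex order 0 < 1 < 2 < 3 and write every simplex with vertices in increasing order. Then dim K = 2 and the simplices of K are:

  0-simplices (4): [0], [1], [2], [3]
  1-simplices (6): [0,1], [0,2], [0,3], [1,2], [1,3], [2,3]
  2-simplices (4): [0,1,2], [0,1,3], [0,2,3], [1,2,3]

Hence C_0 ≅ Z^4, C_1 ≅ Z^6, C_2 ≅ Z^4.

∂_1: C_1 → C_0 maps an edge to its endpoints' difference, ∂[p,q] = q − p. For instance
  ∂[1,3] = [3] − [1].
As a 4×6 matrix over Z this has rank 3, with invariant factors (1,1,1).

∂_2: C_2 → C_1 acts by ∂[p,q,r] = [q,r] − [p,r] + [p,q]. For instance
  ∂[0,2,3] = [2,3] − [0,3] + [0,2],
  ∂[0,1,3] = [1,3] − [0,3] + [0,1].
As a 6×4 matrix over Z this has rank 3, with invariant factors (1,1,1).

From H_k ≅ ker(∂_k) / im(∂_{k+1}) we obtain:

  H_1: rank ker ∂_1 − rank ∂_2 = (6 − 3) − 3 = 0, and the invariant factors of ∂_2 are all 1, so H_1 = 0.

H_1 = 0.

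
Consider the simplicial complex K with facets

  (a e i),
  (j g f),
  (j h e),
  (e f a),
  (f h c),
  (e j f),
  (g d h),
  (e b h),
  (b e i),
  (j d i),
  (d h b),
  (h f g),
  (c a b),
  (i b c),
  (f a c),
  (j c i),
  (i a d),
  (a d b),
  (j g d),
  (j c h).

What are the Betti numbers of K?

b_0 = 1, b_1 = 1, b_2 = 0.

Order the vertices as a < b < c < d < e < f < g < h < i < j. Listing each simplex with vertices in this order, K has dimension 2 with simplices:

  0-simplices (10): a, b, c, d, e, f, g, h, i, j
  1-simplices (30): ab, ac, ad, ae, af, ai, bc, bd, be, bh, bi, cf, ch, ci, cj, dg, dh, di, dj, ef, eh, ei, ej, fg, fh, fj, gh, gj, hj, ij
  2-simplices (20): abc, abd, acf, adi, aef, aei, bci, bdh, beh, bei, cfh, chj, cij, dgh, dgj, dij, efj, ehj, fgh, fgj

giving chain groups C_0 ≅ Z^10, C_1 ≅ Z^30, C_2 ≅ Z^20.

∂_1: C_1 → C_0 maps an edge to its endpoints' difference, ∂[p,q] = q − p. For instance
  ∂di = i − d.
The 10×30 boundary matrix has rank 9 and Smith normal form diag(1,1,1,1,1,1,1,1,1).

Boundary ∂_2: C_2 → C_1 acts by ∂[p,q,r] = [q,r] − [p,r] + [p,q]. For instance
  ∂cij = ij − cj + ci,
  ∂adi = di − ai + ad.
This gives a 30×20 integer matrix of rank 20; reducing to Smith normal form yields diagonal entries (1,1,1,1,1,1,1,1,1,1,1,1,1,1,1,1,1,1,1,2).

Computing H_k = (kernel of ∂_k) / (image of ∂_{k+1}):

  H_0: rank C_0 − rank ∂_1 = 10 − 9 = 1, and the invariant factors of ∂_1 are all 1, so H_0 ≅ Z.
  H_1: rank ker ∂_1 − rank ∂_2 = (30 − 9) − 20 = 1, and ∂_2 has invariant factor 2 > 1, so H_1 ≅ Z × Z/2.
  H_2: rank ker ∂_2 − rank ∂_3 = (20 − 20) − 0 = 0, and there is no ∂_3, so H_2 ≅ 0.

(K is a triangulation of the Klein bottle.)

Hence the Betti numbers are b_0 = 1, b_1 = 1, b_2 = 0.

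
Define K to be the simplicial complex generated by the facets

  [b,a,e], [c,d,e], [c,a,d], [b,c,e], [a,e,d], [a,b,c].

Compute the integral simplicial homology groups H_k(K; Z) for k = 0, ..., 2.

H_0 = Z,  H_1 = 0,  H_2 = Z.

We work with the vertex ordering a < b < c < d < e. The simplices of K, each written with vertices in increasing order, are:

  0-simplices (5): a, b, c, d, e
  1-simplices (9): ab, ac, ad, ae, bc, be, cd, ce, de
  2-simplices (6): abc, abe, acd, ade, bce, cde

so the chain groups are C_0 ≅ Z^5, C_1 ≅ Z^9, C_2 ≅ Z^6.

∂_1: C_1 → C_0 maps an edge to its endpoints' difference, ∂[p,q] = q − p. For instance
  ∂be = e − b.
The 5×9 boundary matrix has rank 4 and Smith normal form diag(1,1,1,1).

Boundary ∂_2: C_2 → C_1 maps a triangle to the signed sum of its edges. For instance
  ∂acd = cd − ad + ac,
  ∂abe = be − ae + ab.
This gives a 9×6 integer matrix of rank 5; reducing to Smith normal form yields diagonal entries (1,1,1,1,1).

Reading off H_k = ker ∂_k / im ∂_{k+1}:

  H_0: rank C_0 − rank ∂_1 = 5 − 4 = 1, and the invariant factors of ∂_1 are all 1, so H_0 = Z.
  H_1: rank ker ∂_1 − rank ∂_2 = (9 − 4) − 5 = 0, and the invariant factors of ∂_2 are all 1, so H_1 = 0.
  H_2: rank ker ∂_2 − rank ∂_3 = (6 − 5) − 0 = 1, and there is no ∂_3, so H_2 = Z.

As a check, the Euler characteristic is 5 − 9 + 6 = 2, which agrees with 1 − 0 + 1 = 2.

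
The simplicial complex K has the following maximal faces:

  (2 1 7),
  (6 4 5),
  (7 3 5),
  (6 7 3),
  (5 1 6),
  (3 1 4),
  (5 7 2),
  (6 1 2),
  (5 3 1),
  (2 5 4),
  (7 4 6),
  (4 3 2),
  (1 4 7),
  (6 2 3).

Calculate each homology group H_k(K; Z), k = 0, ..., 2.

H_0 ≅ Z,  H_1 ≅ Z^2,  H_2 ≅ Z.

We work with the vertex ordering 1 < 2 < 3 < 4 < 5 < 6 < 7. The simplices of K, each written with vertices in increasing order, are:

  0-simplices (7): [1], [2], [3], [4], [5], [6], [7]
  1-simplices (21): [1,2], [1,3], [1,4], [1,5], [1,6], [1,7], [2,3], [2,4], [2,5], [2,6], [2,7], [3,4], [3,5], [3,6], [3,7], [4,5], [4,6], [4,7], [5,6], [5,7], [6,7]
  2-simplices (14): [1,2,6], [1,2,7], [1,3,4], [1,3,5], [1,4,7], [1,5,6], [2,3,4], [2,3,6], [2,4,5], [2,5,7], [3,5,7], [3,6,7], [4,5,6], [4,6,7]

so the chain groups are C_0 ≅ Z^7, C_1 ≅ Z^21, C_2 ≅ Z^14.

∂_1: C_1 → C_0 sends each edge [p,q] (with p < q) to q − p. For instance
  ∂[2,3] = [3] − [2].
The 7×21 boundary matrix has rank 6 and Smith normal form diag(1,1,1,1,1,1).

Boundary ∂_2: C_2 → C_1 sends each 2-simplex [p,q,r] to [q,r] − [p,r] + [p,q]. For instance
  ∂[1,2,6] = [2,6] − [1,6] + [1,2],
  ∂[2,5,7] = [5,7] − [2,7] + [2,5].
The resulting 21×14 matrix has rank 13, and its Smith normal form has invariant factors (1,1,1,1,1,1,1,1,1,1,1,1,1).

Reading off H_k = ker ∂_k / im ∂_{k+1}:

  H_0: rank C_0 − rank ∂_1 = 7 − 6 = 1, and the invariant factors of ∂_1 are all 1, so H_0 = Z.
  H_1: rank ker ∂_1 − rank ∂_2 = (21 − 6) − 13 = 2, and the invariant factors of ∂_2 are all 1, so H_1 = Z^2.
  H_2: rank ker ∂_2 − rank ∂_3 = (14 − 13) − 0 = 1, and there is no ∂_3, so H_2 = Z.

(K is a triangulation of the torus T^2.)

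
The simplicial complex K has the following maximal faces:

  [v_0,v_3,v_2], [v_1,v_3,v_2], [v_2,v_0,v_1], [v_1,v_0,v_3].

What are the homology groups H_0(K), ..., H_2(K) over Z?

We work with the vertex ordering v_0 < v_1 < v_2 < v_3. The simplices of K, each written with vertices in increasing order, are:

  0-simplices (4): [v_0], [v_1], [v_2], [v_3]
  1-simplices (6): [v_0,v_1], [v_0,v_2], [v_0,v_3], [v_1,v_2], [v_1,v_3], [v_2,v_3]
  2-simplices (4): [v_0,v_1,v_2], [v_0,v_1,v_3], [v_0,v_2,v_3], [v_1,v_2,v_3]

giving chain groups C_0 ≅ Z^4, C_1 ≅ Z^6, C_2 ≅ Z^4.

∂_1: C_1 → C_0 sends each edge [p,q] (with p < q) to q − p.
As a 4×6 matrix over Z this has rank 3, with invariant factors (1,1,1).

The boundary map ∂_2: C_2 → C_1 sends each 2-simplex [p,q,r] to [q,r] − [p,r] + [p,q]. For instance
  ∂[v_0,v_2,v_3] = [v_2,v_3] − [v_0,v_3] + [v_0,v_2],
  ∂[v_0,v_1,v_3] = [v_1,v_3] − [v_0,v_3] + [v_0,v_1].
The resulting 6×4 matrix has rank 3, and its Smith normal form has invariant factors (1,1,1).

Reading off H_k = ker ∂_k / im ∂_{k+1}:

  H_0: rank C_0 − rank ∂_1 = 4 − 3 = 1, and the invariant factors of ∂_1 are all 1, so H_0 = Z.
  H_1: rank ker ∂_1 − rank ∂_2 = (6 − 3) − 3 = 0, and the invariant factors of ∂_2 are all 1, so H_1 = 0.
  H_2: rank ker ∂_2 − rank ∂_3 = (4 − 3) − 0 = 1, and there is no ∂_3, so H_2 = Z.

As a check, the Euler characteristic is 4 − 6 + 4 = 2, which agrees with 1 − 0 + 1 = 2.

H_0 ≅ Z,  H_1 = 0,  H_2 ≅ Z.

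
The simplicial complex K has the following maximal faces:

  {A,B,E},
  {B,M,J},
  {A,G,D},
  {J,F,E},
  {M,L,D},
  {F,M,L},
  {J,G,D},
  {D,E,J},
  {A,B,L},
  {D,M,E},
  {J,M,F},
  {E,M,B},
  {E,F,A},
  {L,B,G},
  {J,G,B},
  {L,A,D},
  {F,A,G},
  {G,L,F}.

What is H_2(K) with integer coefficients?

K has 9 vertices, 27 edges, 18 triangles.
rank ∂_2 = 18, rank ∂_3 = 0 ⇒ b_2 = 18 − 18 − 0 = 0. So H_2 = 0.

H_2 = 0.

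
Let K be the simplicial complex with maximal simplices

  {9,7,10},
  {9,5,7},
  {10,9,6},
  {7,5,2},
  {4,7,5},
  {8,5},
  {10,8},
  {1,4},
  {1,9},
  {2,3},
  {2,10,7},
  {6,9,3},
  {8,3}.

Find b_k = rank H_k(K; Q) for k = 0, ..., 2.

K has 10 vertices, 20 edges, 7 triangles.
rank ∂_0 = 0, rank ∂_1 = 9 ⇒ b_0 = 10 − 0 − 9 = 1; all invariant factors of ∂_1 are 1 so no torsion. So H_0 ≅ Z.
rank ∂_1 = 9, rank ∂_2 = 7 ⇒ b_1 = 20 − 9 − 7 = 4; all invariant factors of ∂_2 are 1 so no torsion. So H_1 ≅ Z^4.
rank ∂_2 = 7, rank ∂_3 = 0 ⇒ b_2 = 7 − 7 − 0 = 0. So H_2 ≅ 0.

b_0 = 1, b_1 = 4, b_2 = 0.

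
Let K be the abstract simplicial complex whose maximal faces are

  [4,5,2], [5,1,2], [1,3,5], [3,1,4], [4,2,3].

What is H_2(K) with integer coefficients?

Fix the vertex order 1 < 2 < 3 < 4 < 5 and write every simplex with vertices in increasing order. Then dim K = 2 and the simplices of K are:

  0-simplices (5): [1], [2], [3], [4], [5]
  1-simplices (10): [1,2], [1,3], [1,4], [1,5], [2,3], [2,4], [2,5], [3,4], [3,5], [4,5]
  2-simplices (5): [1,2,5], [1,3,4], [1,3,5], [2,3,4], [2,4,5]

so the chain groups are C_0 ≅ Z^5, C_1 ≅ Z^10, C_2 ≅ Z^5.

∂_1: C_1 → C_0 is given by ∂[p,q] = [q] − [p].
The resulting 5×10 matrix has rank 4, and its Smith normal form has invariant factors (1,1,1,1).

Boundary ∂_2: C_2 → C_1 maps a triangle to the signed sum of its edges. For instance
  ∂[2,4,5] = [4,5] − [2,5] + [2,4],
  ∂[1,2,5] = [2,5] − [1,5] + [1,2].
The 10×5 boundary matrix has rank 5 and Smith normal form diag(1,1,1,1,1).

Computing H_k = (kernel of ∂_k) / (image of ∂_{k+1}):

  H_2: rank ker ∂_2 − rank ∂_3 = (5 − 5) − 0 = 0, and there is no ∂_3, so H_2 = 0.

(K is a triangulation of the Möbius band.)

H_2 ≅ 0.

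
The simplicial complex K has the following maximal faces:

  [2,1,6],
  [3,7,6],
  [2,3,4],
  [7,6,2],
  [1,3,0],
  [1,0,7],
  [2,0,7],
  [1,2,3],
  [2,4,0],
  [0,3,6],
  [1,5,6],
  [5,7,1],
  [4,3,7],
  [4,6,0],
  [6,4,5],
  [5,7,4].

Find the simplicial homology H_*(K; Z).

H_0 ≅ Z,  H_1 ≅ Z^2,  H_2 ≅ Z.

Take the total order 0 < 1 < 2 < 3 < 4 < 5 < 6 < 7 on the vertex set. Then K (dimension 2) consists of the simplices:

  0-simplices (8): [0], [1], [2], [3], [4], [5], [6], [7]
  1-simplices (24): (24 of them)
  2-simplices (16): [0,1,3], [0,1,7], [0,2,4], [0,2,7], [0,3,6], [0,4,6], [1,2,3], [1,2,6], [1,5,6], [1,5,7], [2,3,4], [2,6,7], [3,4,7], [3,6,7], [4,5,6], [4,5,7]

Hence C_0 ≅ Z^8, C_1 ≅ Z^24, C_2 ≅ Z^16.

Boundary ∂_1: C_1 → C_0 maps an edge to its endpoints' difference, ∂[p,q] = q − p.
The resulting 8×24 matrix has rank 7, and its Smith normal form has invariant factors (1,1,1,1,1,1,1).

The boundary map ∂_2: C_2 → C_1 acts by ∂[p,q,r] = [q,r] − [p,r] + [p,q]. For instance
  ∂[4,5,7] = [5,7] − [4,7] + [4,5],
  ∂[0,4,6] = [4,6] − [0,6] + [0,4].
The resulting 24×16 matrix has rank 15, and its Smith normal form has invariant factors (1,1,1,1,1,1,1,1,1,1,1,1,1,1,1).

Computing H_k = (kernel of ∂_k) / (image of ∂_{k+1}):

  H_0: rank C_0 − rank ∂_1 = 8 − 7 = 1, and the invariant factors of ∂_1 are all 1, so H_0 = Z.
  H_1: rank ker ∂_1 − rank ∂_2 = (24 − 7) − 15 = 2, and the invariant factors of ∂_2 are all 1, so H_1 = Z^2.
  H_2: rank ker ∂_2 − rank ∂_3 = (16 − 15) − 0 = 1, and there is no ∂_3, so H_2 = Z.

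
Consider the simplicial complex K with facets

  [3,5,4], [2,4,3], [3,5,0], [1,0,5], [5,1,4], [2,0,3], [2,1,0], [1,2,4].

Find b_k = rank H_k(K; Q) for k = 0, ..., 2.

b_0 = 1, b_1 = 0, b_2 = 1.

K has 6 vertices, 12 edges, 8 triangles.
rank ∂_0 = 0, rank ∂_1 = 5 ⇒ b_0 = 6 − 0 − 5 = 1; all invariant factors of ∂_1 are 1 so no torsion. So H_0 ≅ Z.
rank ∂_1 = 5, rank ∂_2 = 7 ⇒ b_1 = 12 − 5 − 7 = 0; all invariant factors of ∂_2 are 1 so no torsion. So H_1 ≅ 0.
rank ∂_2 = 7, rank ∂_3 = 0 ⇒ b_2 = 8 − 7 − 0 = 1. So H_2 ≅ Z.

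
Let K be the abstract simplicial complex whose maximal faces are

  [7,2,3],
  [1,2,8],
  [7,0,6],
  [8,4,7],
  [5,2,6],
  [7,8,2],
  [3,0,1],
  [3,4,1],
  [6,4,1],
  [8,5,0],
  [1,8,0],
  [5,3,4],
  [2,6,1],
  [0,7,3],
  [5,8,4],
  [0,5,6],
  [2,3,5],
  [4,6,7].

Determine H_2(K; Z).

H_2 = Z.

Fix the vertex order 0 < 1 < 2 < 3 < 4 < 5 < 6 < 7 < 8 and write every simplex with vertices in increasing order. Then dim K = 2 and the simplices of K are:

  0-simplices (9): [0], [1], [2], [3], [4], [5], [6], [7], [8]
  1-simplices (27): (27 of them)
  2-simplices (18): [0,1,3], [0,1,8], [0,3,7], [0,5,6], [0,5,8], [0,6,7], [1,2,6], [1,2,8], [1,3,4], [1,4,6], [2,3,5], [2,3,7], [2,5,6], [2,7,8], [3,4,5], [4,5,8], [4,6,7], [4,7,8]

giving chain groups C_0 ≅ Z^9, C_1 ≅ Z^27, C_2 ≅ Z^18.

The boundary map ∂_1: C_1 → C_0 is given by ∂[p,q] = [q] − [p].
The resulting 9×27 matrix has rank 8, and its Smith normal form has invariant factors (1,1,1,1,1,1,1,1).

The boundary map ∂_2: C_2 → C_1 sends each 2-simplex [p,q,r] to [q,r] − [p,r] + [p,q]. For instance
  ∂[0,5,6] = [5,6] − [0,6] + [0,5],
  ∂[4,6,7] = [6,7] − [4,7] + [4,6].
The resulting 27×18 matrix has rank 17, and its Smith normal form has invariant factors (1,1,1,1,1,1,1,1,1,1,1,1,1,1,1,1,1).

Now H_k = ker ∂_k / im ∂_{k+1}, so:

  H_2: rank ker ∂_2 − rank ∂_3 = (18 − 17) − 0 = 1, and there is no ∂_3, so H_2 = Z.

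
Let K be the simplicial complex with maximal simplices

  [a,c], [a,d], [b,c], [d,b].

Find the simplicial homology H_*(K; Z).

Fix the vertex order a < b < c < d and write every simplex with vertices in increasing order. Then dim K = 1 and the simplices of K are:

  0-simplices (4): a, b, c, d
  1-simplices (4): ac, ad, bc, bd

so the chain groups are C_0 ≅ Z^4, C_1 ≅ Z^4.

Boundary ∂_1: C_1 → C_0 maps an edge to its endpoints' difference, ∂[p,q] = q − p. For instance
  ∂ad = d − a.
As a 4×4 matrix over Z this has rank 3, with invariant factors (1,1,1).

From H_k ≅ ker(∂_k) / im(∂_{k+1}) we obtain:

  H_0: rank C_0 − rank ∂_1 = 4 − 3 = 1, and the invariant factors of ∂_1 are all 1, so H_0 ≅ Z.
  H_1: rank ker ∂_1 − rank ∂_2 = (4 − 3) − 0 = 1, and there is no ∂_2, so H_1 ≅ Z.

(K is a triangulation of the circle S^1.)

H_0 = Z,  H_1 = Z.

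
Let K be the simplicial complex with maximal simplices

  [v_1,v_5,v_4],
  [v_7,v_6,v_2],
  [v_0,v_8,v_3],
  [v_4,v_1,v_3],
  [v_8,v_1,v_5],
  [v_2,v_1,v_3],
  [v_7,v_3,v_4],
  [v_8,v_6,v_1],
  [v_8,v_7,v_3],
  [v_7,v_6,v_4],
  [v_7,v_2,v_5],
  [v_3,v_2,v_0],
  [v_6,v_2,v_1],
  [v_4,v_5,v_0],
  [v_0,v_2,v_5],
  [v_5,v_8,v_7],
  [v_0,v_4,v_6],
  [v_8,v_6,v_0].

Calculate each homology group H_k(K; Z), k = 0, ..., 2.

Take the total order v_0 < v_1 < v_2 < v_3 < v_4 < v_5 < v_6 < v_7 < v_8 on the vertex set. Then K (dimension 2) consists of the simplices:

  0-simplices (9): [v_0], [v_1], [v_2], [v_3], [v_4], [v_5], [v_6], [v_7], [v_8]
  1-simplices (27): (27 of them)
  2-simplices (18): (18 of them)

giving chain groups C_0 ≅ Z^9, C_1 ≅ Z^27, C_2 ≅ Z^18.

Boundary ∂_1: C_1 → C_0 maps an edge to its endpoints' difference, ∂[p,q] = q − p.
As a 9×27 matrix over Z this has rank 8, with invariant factors (1,1,1,1,1,1,1,1).

The boundary map ∂_2: C_2 → C_1 acts by ∂[p,q,r] = [q,r] − [p,r] + [p,q]. For instance
  ∂[v_0,v_3,v_8] = [v_3,v_8] − [v_0,v_8] + [v_0,v_3],
  ∂[v_1,v_6,v_8] = [v_6,v_8] − [v_1,v_8] + [v_1,v_6].
As a 27×18 matrix over Z this has rank 17, with invariant factors (1,1,1,1,1,1,1,1,1,1,1,1,1,1,1,1,1).

From H_k ≅ ker(∂_k) / im(∂_{k+1}) we obtain:

  H_0: rank C_0 − rank ∂_1 = 9 − 8 = 1, and the invariant factors of ∂_1 are all 1, so H_0 ≅ Z.
  H_1: rank ker ∂_1 − rank ∂_2 = (27 − 8) − 17 = 2, and the invariant factors of ∂_2 are all 1, so H_1 ≅ Z^2.
  H_2: rank ker ∂_2 − rank ∂_3 = (18 − 17) − 0 = 1, and there is no ∂_3, so H_2 ≅ Z.

As a check, the Euler characteristic is 9 − 27 + 18 = 0, which agrees with 1 − 2 + 1 = 0.

H_0 ≅ Z,  H_1 ≅ Z^2,  H_2 ≅ Z.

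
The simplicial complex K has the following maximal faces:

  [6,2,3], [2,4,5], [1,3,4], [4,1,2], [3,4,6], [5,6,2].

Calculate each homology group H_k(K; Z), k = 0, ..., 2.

Order the vertices as 1 < 2 < 3 < 4 < 5 < 6. Listing each simplex with vertices in this order, K has dimension 2 with simplices:

  0-simplices (6): [1], [2], [3], [4], [5], [6]
  1-simplices (12): [1,2], [1,3], [1,4], [2,3], [2,4], [2,5], [2,6], [3,4], [3,6], [4,5], [4,6], [5,6]
  2-simplices (6): [1,2,4], [1,3,4], [2,3,6], [2,4,5], [2,5,6], [3,4,6]

so the chain groups are C_0 ≅ Z^6, C_1 ≅ Z^12, C_2 ≅ Z^6.

∂_1: C_1 → C_0 is given by ∂[p,q] = [q] − [p].
This gives a 6×12 integer matrix of rank 5; reducing to Smith normal form yields diagonal entries (1,1,1,1,1).

The boundary map ∂_2: C_2 → C_1 acts by ∂[p,q,r] = [q,r] − [p,r] + [p,q]. For instance
  ∂[1,2,4] = [2,4] − [1,4] + [1,2],
  ∂[1,3,4] = [3,4] − [1,4] + [1,3].
The 12×6 boundary matrix has rank 6 and Smith normal form diag(1,1,1,1,1,1).

From H_k ≅ ker(∂_k) / im(∂_{k+1}) we obtain:

  H_0: rank C_0 − rank ∂_1 = 6 − 5 = 1, and the invariant factors of ∂_1 are all 1, so H_0 ≅ Z.
  H_1: rank ker ∂_1 − rank ∂_2 = (12 − 5) − 6 = 1, and the invariant factors of ∂_2 are all 1, so H_1 ≅ Z.
  H_2: rank ker ∂_2 − rank ∂_3 = (6 − 6) − 0 = 0, and there is no ∂_3, so H_2 ≅ 0.

As a check, the Euler characteristic is 6 − 12 + 6 = 0, which agrees with 1 − 1 + 0 = 0.
(K is a triangulation of the cylinder S^1 x I.)

H_0 ≅ Z,  H_1 ≅ Z,  H_2 = 0.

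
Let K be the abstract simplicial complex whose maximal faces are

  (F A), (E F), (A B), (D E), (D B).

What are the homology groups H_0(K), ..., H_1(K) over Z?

H_0 = Z,  H_1 = Z.

Order the vertices as A < B < D < E < F. Listing each simplex with vertices in this order, K has dimension 1 with simplices:

  0-simplices (5): A, B, D, E, F
  1-simplices (5): AB, AF, BD, DE, EF

giving chain groups C_0 ≅ Z^5, C_1 ≅ Z^5.

Boundary ∂_1: C_1 → C_0 sends each edge [p,q] (with p < q) to q − p.
The 5×5 boundary matrix has rank 4 and Smith normal form diag(1,1,1,1).

Reading off H_k = ker ∂_k / im ∂_{k+1}:

  H_0: rank C_0 − rank ∂_1 = 5 − 4 = 1, and the invariant factors of ∂_1 are all 1, so H_0 = Z.
  H_1: rank ker ∂_1 − rank ∂_2 = (5 − 4) − 0 = 1, and there is no ∂_2, so H_1 = Z.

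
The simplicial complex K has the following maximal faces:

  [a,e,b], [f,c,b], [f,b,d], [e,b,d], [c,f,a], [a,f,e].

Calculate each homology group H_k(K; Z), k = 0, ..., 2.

We work with the vertex ordering a < b < c < d < e < f. The simplices of K, each written with vertices in increasing order, are:

  0-simplices (6): a, b, c, d, e, f
  1-simplices (12): ab, ac, ae, af, bc, bd, be, bf, cf, de, df, ef
  2-simplices (6): abe, acf, aef, bcf, bde, bdf

so the chain groups are C_0 ≅ Z^6, C_1 ≅ Z^12, C_2 ≅ Z^6.

∂_1: C_1 → C_0 maps an edge to its endpoints' difference, ∂[p,q] = q − p.
The 6×12 boundary matrix has rank 5 and Smith normal form diag(1,1,1,1,1).

∂_2: C_2 → C_1 maps a triangle to the signed sum of its edges. For instance
  ∂acf = cf − af + ac,
  ∂bcf = cf − bf + bc.
As a 12×6 matrix over Z this has rank 6, with invariant factors (1,1,1,1,1,1).

Computing H_k = (kernel of ∂_k) / (image of ∂_{k+1}):

  H_0: rank C_0 − rank ∂_1 = 6 − 5 = 1, and the invariant factors of ∂_1 are all 1, so H_0 = Z.
  H_1: rank ker ∂_1 − rank ∂_2 = (12 − 5) − 6 = 1, and the invariant factors of ∂_2 are all 1, so H_1 = Z.
  H_2: rank ker ∂_2 − rank ∂_3 = (6 − 6) − 0 = 0, and there is no ∂_3, so H_2 = 0.

H_0 ≅ Z,  H_1 ≅ Z,  H_2 = 0.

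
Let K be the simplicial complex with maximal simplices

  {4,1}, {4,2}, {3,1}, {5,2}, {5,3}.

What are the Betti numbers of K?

Take the total order 1 < 2 < 3 < 4 < 5 on the vertex set. Then K (dimension 1) consists of the simplices:

  0-simplices (5): [1], [2], [3], [4], [5]
  1-simplices (5): [1,3], [1,4], [2,4], [2,5], [3,5]

Hence C_0 ≅ Z^5, C_1 ≅ Z^5.

∂_1: C_1 → C_0 maps an edge to its endpoints' difference, ∂[p,q] = q − p. For instance
  ∂[2,5] = [5] − [2].
The 5×5 boundary matrix has rank 4 and Smith normal form diag(1,1,1,1).

Now H_k = ker ∂_k / im ∂_{k+1}, so:

  H_0: rank C_0 − rank ∂_1 = 5 − 4 = 1, and the invariant factors of ∂_1 are all 1, so H_0 ≅ Z.
  H_1: rank ker ∂_1 − rank ∂_2 = (5 − 4) − 0 = 1, and there is no ∂_2, so H_1 ≅ Z.

Hence the Betti numbers are b_0 = 1, b_1 = 1.

b_0 = 1, b_1 = 1.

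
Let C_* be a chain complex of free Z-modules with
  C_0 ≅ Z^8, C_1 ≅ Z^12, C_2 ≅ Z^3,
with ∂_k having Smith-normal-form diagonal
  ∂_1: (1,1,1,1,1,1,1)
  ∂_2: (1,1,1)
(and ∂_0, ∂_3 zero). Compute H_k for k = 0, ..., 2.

H_0: b_0 = 8 − 0 − 7 = 1; torsion from ∂_1 factors > 1: none. So H_0 ≅ Z.
H_1: b_1 = 12 − 7 − 3 = 2; torsion from ∂_2 factors > 1: none. So H_1 ≅ Z^2.
H_2: b_2 = 3 − 3 − 0 = 0; torsion from ∂_3 factors > 1: none. So H_2 ≅ 0.

H_0 ≅ Z,  H_1 ≅ Z^2,  H_2 = 0.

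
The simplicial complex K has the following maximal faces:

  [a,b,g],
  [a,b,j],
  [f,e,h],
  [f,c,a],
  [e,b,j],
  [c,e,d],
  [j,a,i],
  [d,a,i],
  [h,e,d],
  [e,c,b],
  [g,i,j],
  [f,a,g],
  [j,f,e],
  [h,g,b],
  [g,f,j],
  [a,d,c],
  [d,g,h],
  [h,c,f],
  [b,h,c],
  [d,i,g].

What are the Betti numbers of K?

b_0 = 1, b_1 = 1, b_2 = 0.

Order the vertices as a < b < c < d < e < f < g < h < i < j. Listing each simplex with vertices in this order, K has dimension 2 with simplices:

  0-simplices (10): a, b, c, d, e, f, g, h, i, j
  1-simplices (30): ab, ac, ad, af, ag, ai, aj, bc, be, bg, bh, bj, cd, ce, cf, ch, de, dg, dh, di, ef, eh, ej, fg, fh, fj, gh, gi, gj, ij
  2-simplices (20): abg, abj, acd, acf, adi, afg, aij, bce, bch, bej, bgh, cde, cfh, deh, dgh, dgi, efh, efj, fgj, gij

giving chain groups C_0 ≅ Z^10, C_1 ≅ Z^30, C_2 ≅ Z^20.

∂_1: C_1 → C_0 is given by ∂[p,q] = [q] − [p]. For instance
  ∂ad = d − a.
The resulting 10×30 matrix has rank 9, and its Smith normal form has invariant factors (1,1,1,1,1,1,1,1,1).

Boundary ∂_2: C_2 → C_1 maps a triangle to the signed sum of its edges. For instance
  ∂bce = ce − be + bc,
  ∂acf = cf − af + ac.
The resulting 30×20 matrix has rank 20, and its Smith normal form has invariant factors (1,1,1,1,1,1,1,1,1,1,1,1,1,1,1,1,1,1,1,2).

From H_k ≅ ker(∂_k) / im(∂_{k+1}) we obtain:

  H_0: rank C_0 − rank ∂_1 = 10 − 9 = 1, and the invariant factors of ∂_1 are all 1, so H_0 ≅ Z.
  H_1: rank ker ∂_1 − rank ∂_2 = (30 − 9) − 20 = 1, and ∂_2 has invariant factor 2 > 1, so H_1 ≅ Z ⊕ Z/2Z.
  H_2: rank ker ∂_2 − rank ∂_3 = (20 − 20) − 0 = 0, and there is no ∂_3, so H_2 ≅ 0.

Hence the Betti numbers are b_0 = 1, b_1 = 1, b_2 = 0.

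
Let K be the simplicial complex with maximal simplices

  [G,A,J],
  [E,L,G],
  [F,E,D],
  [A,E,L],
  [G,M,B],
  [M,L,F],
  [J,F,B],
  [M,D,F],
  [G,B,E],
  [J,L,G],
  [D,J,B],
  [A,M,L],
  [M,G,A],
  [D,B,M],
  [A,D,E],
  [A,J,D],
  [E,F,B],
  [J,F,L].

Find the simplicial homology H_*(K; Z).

H_0 = Z,  H_1 = Z ⊕ Z/2,  H_2 = 0.

Order the vertices as A < B < D < E < F < G < J < L < M. Listing each simplex with vertices in this order, K has dimension 2 with simplices:

  0-simplices (9): A, B, D, E, F, G, J, L, M
  1-simplices (27): AD, AE, AG, AJ, AL, AM, BD, BE, BF, BG, BJ, BM, DE, DF, DJ, DM, EF, EG, EL, FJ, FL, FM, GJ, GL, GM, JL, LM
  2-simplices (18): ADE, ADJ, AEL, AGJ, AGM, ALM, BDJ, BDM, BEF, BEG, BFJ, BGM, DEF, DFM, EGL, FJL, FLM, GJL

Hence C_0 ≅ Z^9, C_1 ≅ Z^27, C_2 ≅ Z^18.

∂_1: C_1 → C_0 maps an edge to its endpoints' difference, ∂[p,q] = q − p. For instance
  ∂GJ = J − G.
As a 9×27 matrix over Z this has rank 8, with invariant factors (1,1,1,1,1,1,1,1).

Boundary ∂_2: C_2 → C_1 maps a triangle to the signed sum of its edges. For instance
  ∂ADE = DE − AE + AD,
  ∂BDJ = DJ − BJ + BD.
As a 27×18 matrix over Z this has rank 18, with invariant factors (1,1,1,1,1,1,1,1,1,1,1,1,1,1,1,1,1,2).

Computing H_k = (kernel of ∂_k) / (image of ∂_{k+1}):

  H_0: rank C_0 − rank ∂_1 = 9 − 8 = 1, and the invariant factors of ∂_1 are all 1, so H_0 = Z.
  H_1: rank ker ∂_1 − rank ∂_2 = (27 − 8) − 18 = 1, and ∂_2 has invariant factor 2 > 1, so H_1 = Z ⊕ Z/2.
  H_2: rank ker ∂_2 − rank ∂_3 = (18 − 18) − 0 = 0, and there is no ∂_3, so H_2 = 0.

As a check, the Euler characteristic is 9 − 27 + 18 = 0, which agrees with 1 − 1 + 0 = 0.
(K is a triangulation of the Klein bottle.)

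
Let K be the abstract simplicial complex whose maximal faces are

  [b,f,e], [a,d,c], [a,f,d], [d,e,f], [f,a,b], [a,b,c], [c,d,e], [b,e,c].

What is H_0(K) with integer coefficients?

H_0 ≅ Z.

Take the total order a < b < c < d < e < f on the vertex set. Then K (dimension 2) consists of the simplices:

  0-simplices (6): a, b, c, d, e, f
  1-simplices (12): ab, ac, ad, af, bc, be, bf, cd, ce, de, df, ef
  2-simplices (8): abc, abf, acd, adf, bce, bef, cde, def

giving chain groups C_0 ≅ Z^6, C_1 ≅ Z^12, C_2 ≅ Z^8.

∂_1: C_1 → C_0 is given by ∂[p,q] = [q] − [p].
The resulting 6×12 matrix has rank 5, and its Smith normal form has invariant factors (1,1,1,1,1).

The boundary map ∂_2: C_2 → C_1 sends each 2-simplex [p,q,r] to [q,r] − [p,r] + [p,q]. For instance
  ∂adf = df − af + ad,
  ∂abc = bc − ac + ab.
This gives a 12×8 integer matrix of rank 7; reducing to Smith normal form yields diagonal entries (1,1,1,1,1,1,1).

From H_k ≅ ker(∂_k) / im(∂_{k+1}) we obtain:

  H_0: rank C_0 − rank ∂_1 = 6 − 5 = 1, and the invariant factors of ∂_1 are all 1, so H_0 ≅ Z.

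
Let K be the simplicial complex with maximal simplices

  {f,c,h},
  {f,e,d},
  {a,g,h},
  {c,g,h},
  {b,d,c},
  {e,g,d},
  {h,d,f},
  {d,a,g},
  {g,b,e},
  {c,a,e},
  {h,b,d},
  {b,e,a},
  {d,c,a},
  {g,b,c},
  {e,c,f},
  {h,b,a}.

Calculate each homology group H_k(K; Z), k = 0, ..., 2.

K has 8 vertices, 24 edges, 16 triangles.
rank ∂_0 = 0, rank ∂_1 = 7 ⇒ b_0 = 8 − 0 − 7 = 1; all invariant factors of ∂_1 are 1 so no torsion. So H_0 ≅ Z.
rank ∂_1 = 7, rank ∂_2 = 15 ⇒ b_1 = 24 − 7 − 15 = 2; all invariant factors of ∂_2 are 1 so no torsion. So H_1 ≅ Z^2.
rank ∂_2 = 15, rank ∂_3 = 0 ⇒ b_2 = 16 − 15 − 0 = 1. So H_2 ≅ Z.

H_0 ≅ Z,  H_1 ≅ Z^2,  H_2 ≅ Z.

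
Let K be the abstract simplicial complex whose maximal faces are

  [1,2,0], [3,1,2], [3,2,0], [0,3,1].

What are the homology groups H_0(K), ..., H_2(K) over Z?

H_0 ≅ Z,  H_1 = 0,  H_2 ≅ Z.

We work with the vertex ordering 0 < 1 < 2 < 3. The simplices of K, each written with vertices in increasing order, are:

  0-simplices (4): [0], [1], [2], [3]
  1-simplices (6): [0,1], [0,2], [0,3], [1,2], [1,3], [2,3]
  2-simplices (4): [0,1,2], [0,1,3], [0,2,3], [1,2,3]

giving chain groups C_0 ≅ Z^4, C_1 ≅ Z^6, C_2 ≅ Z^4.

∂_1: C_1 → C_0 sends each edge [p,q] (with p < q) to q − p. For instance
  ∂[1,3] = [3] − [1].
The resulting 4×6 matrix has rank 3, and its Smith normal form has invariant factors (1,1,1).

∂_2: C_2 → C_1 sends each 2-simplex [p,q,r] to [q,r] − [p,r] + [p,q]. For instance
  ∂[0,1,2] = [1,2] − [0,2] + [0,1],
  ∂[0,1,3] = [1,3] − [0,3] + [0,1].
As a 6×4 matrix over Z this has rank 3, with invariant factors (1,1,1).

Reading off H_k = ker ∂_k / im ∂_{k+1}:

  H_0: rank C_0 − rank ∂_1 = 4 − 3 = 1, and the invariant factors of ∂_1 are all 1, so H_0 ≅ Z.
  H_1: rank ker ∂_1 − rank ∂_2 = (6 − 3) − 3 = 0, and the invariant factors of ∂_2 are all 1, so H_1 ≅ 0.
  H_2: rank ker ∂_2 − rank ∂_3 = (4 − 3) − 0 = 1, and there is no ∂_3, so H_2 ≅ Z.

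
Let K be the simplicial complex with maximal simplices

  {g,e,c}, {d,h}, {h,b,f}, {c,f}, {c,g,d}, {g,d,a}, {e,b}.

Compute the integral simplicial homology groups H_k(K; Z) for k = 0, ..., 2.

H_0 = Z,  H_1 = Z^2,  H_2 = 0.

Order the vertices as a < b < c < d < e < f < g < h. Listing each simplex with vertices in this order, K has dimension 2 with simplices:

  0-simplices (8): a, b, c, d, e, f, g, h
  1-simplices (13): ad, ag, be, bf, bh, cd, ce, cf, cg, dg, dh, eg, fh
  2-simplices (4): adg, bfh, cdg, ceg

so the chain groups are C_0 ≅ Z^8, C_1 ≅ Z^13, C_2 ≅ Z^4.

∂_1: C_1 → C_0 sends each edge [p,q] (with p < q) to q − p.
As a 8×13 matrix over Z this has rank 7, with invariant factors (1,1,1,1,1,1,1).

Boundary ∂_2: C_2 → C_1 acts by ∂[p,q,r] = [q,r] − [p,r] + [p,q]. For instance
  ∂adg = dg − ag + ad,
  ∂cdg = dg − cg + cd.
As a 13×4 matrix over Z this has rank 4, with invariant factors (1,1,1,1).

Reading off H_k = ker ∂_k / im ∂_{k+1}:

  H_0: rank C_0 − rank ∂_1 = 8 − 7 = 1, and the invariant factors of ∂_1 are all 1, so H_0 = Z.
  H_1: rank ker ∂_1 − rank ∂_2 = (13 − 7) − 4 = 2, and the invariant factors of ∂_2 are all 1, so H_1 = Z^2.
  H_2: rank ker ∂_2 − rank ∂_3 = (4 − 4) − 0 = 0, and there is no ∂_3, so H_2 = 0.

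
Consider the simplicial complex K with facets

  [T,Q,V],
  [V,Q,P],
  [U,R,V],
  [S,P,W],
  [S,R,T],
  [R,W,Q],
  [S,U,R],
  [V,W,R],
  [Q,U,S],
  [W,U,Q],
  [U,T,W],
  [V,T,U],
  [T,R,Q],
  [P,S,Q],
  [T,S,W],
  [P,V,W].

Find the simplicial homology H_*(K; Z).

Order the vertices as P < Q < R < S < T < U < V < W. Listing each simplex with vertices in this order, K has dimension 2 with simplices:

  0-simplices (8): P, Q, R, S, T, U, V, W
  1-simplices (24): PQ, PS, PV, PW, QR, QS, QT, QU, QV, QW, RS, RT, RU, RV, RW, ST, SU, SW, TU, TV, TW, UV, UW, VW
  2-simplices (16): PQS, PQV, PSW, PVW, QRT, QRW, QSU, QTV, QUW, RST, RSU, RUV, RVW, STW, TUV, TUW

so the chain groups are C_0 ≅ Z^8, C_1 ≅ Z^24, C_2 ≅ Z^16.

Boundary ∂_1: C_1 → C_0 is given by ∂[p,q] = [q] − [p].
The 8×24 boundary matrix has rank 7 and Smith normal form diag(1,1,1,1,1,1,1).

The boundary map ∂_2: C_2 → C_1 sends each 2-simplex [p,q,r] to [q,r] − [p,r] + [p,q]. For instance
  ∂RUV = UV − RV + RU,
  ∂RSU = SU − RU + RS.
This gives a 24×16 integer matrix of rank 15; reducing to Smith normal form yields diagonal entries (1,1,1,1,1,1,1,1,1,1,1,1,1,1,1).

Now H_k = ker ∂_k / im ∂_{k+1}, so:

  H_0: rank C_0 − rank ∂_1 = 8 − 7 = 1, and the invariant factors of ∂_1 are all 1, so H_0 = Z.
  H_1: rank ker ∂_1 − rank ∂_2 = (24 − 7) − 15 = 2, and the invariant factors of ∂_2 are all 1, so H_1 = Z^2.
  H_2: rank ker ∂_2 − rank ∂_3 = (16 − 15) − 0 = 1, and there is no ∂_3, so H_2 = Z.

H_0 ≅ Z,  H_1 ≅ Z^2,  H_2 ≅ Z.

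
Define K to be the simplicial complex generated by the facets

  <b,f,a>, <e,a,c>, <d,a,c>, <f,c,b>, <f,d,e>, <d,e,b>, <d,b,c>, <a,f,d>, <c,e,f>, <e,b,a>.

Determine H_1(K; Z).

K has 6 vertices, 15 edges, 10 triangles.
rank ∂_1 = 5, rank ∂_2 = 10 ⇒ b_1 = 15 − 5 − 10 = 0; ∂_2 has invariant factor(s) [2] giving torsion. So H_1 ≅ Z/2.

H_1 = Z/2.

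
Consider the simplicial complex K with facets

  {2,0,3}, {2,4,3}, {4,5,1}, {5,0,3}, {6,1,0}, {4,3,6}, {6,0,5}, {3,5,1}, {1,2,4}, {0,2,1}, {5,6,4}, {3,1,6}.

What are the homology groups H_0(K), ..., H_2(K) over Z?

H_0 = Z,  H_1 = Z_2,  H_2 = 0.

Fix the vertex order 0 < 1 < 2 < 3 < 4 < 5 < 6 and write every simplex with vertices in increasing order. Then dim K = 2 and the simplices of K are:

  0-simplices (7): [0], [1], [2], [3], [4], [5], [6]
  1-simplices (18): [0,1], [0,2], [0,3], [0,5], [0,6], [1,2], [1,3], [1,4], [1,5], [1,6], [2,3], [2,4], [3,4], [3,5], [3,6], [4,5], [4,6], [5,6]
  2-simplices (12): [0,1,2], [0,1,6], [0,2,3], [0,3,5], [0,5,6], [1,2,4], [1,3,5], [1,3,6], [1,4,5], [2,3,4], [3,4,6], [4,5,6]

giving chain groups C_0 ≅ Z^7, C_1 ≅ Z^18, C_2 ≅ Z^12.

The boundary map ∂_1: C_1 → C_0 sends each edge [p,q] (with p < q) to q − p.
As a 7×18 matrix over Z this has rank 6, with invariant factors (1,1,1,1,1,1).

Boundary ∂_2: C_2 → C_1 sends each 2-simplex [p,q,r] to [q,r] − [p,r] + [p,q]. For instance
  ∂[1,4,5] = [4,5] − [1,5] + [1,4],
  ∂[2,3,4] = [3,4] − [2,4] + [2,3].
The 18×12 boundary matrix has rank 12 and Smith normal form diag(1,1,1,1,1,1,1,1,1,1,1,2).

Now H_k = ker ∂_k / im ∂_{k+1}, so:

  H_0: rank C_0 − rank ∂_1 = 7 − 6 = 1, and the invariant factors of ∂_1 are all 1, so H_0 = Z.
  H_1: rank ker ∂_1 − rank ∂_2 = (18 − 6) − 12 = 0, and ∂_2 has invariant factor 2 > 1, so H_1 = Z_2.
  H_2: rank ker ∂_2 − rank ∂_3 = (12 − 12) − 0 = 0, and there is no ∂_3, so H_2 = 0.

As a check, the Euler characteristic is 7 − 18 + 12 = 1, which agrees with 1 − 0 + 0 = 1.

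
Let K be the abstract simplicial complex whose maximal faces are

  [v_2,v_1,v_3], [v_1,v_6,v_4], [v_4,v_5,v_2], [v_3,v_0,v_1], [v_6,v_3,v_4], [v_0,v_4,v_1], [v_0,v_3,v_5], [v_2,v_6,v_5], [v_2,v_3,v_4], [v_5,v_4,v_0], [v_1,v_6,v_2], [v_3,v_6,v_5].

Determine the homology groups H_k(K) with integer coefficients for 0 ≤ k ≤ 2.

Fix the vertex order v_0 < v_1 < v_2 < v_3 < v_4 < v_5 < v_6 and write every simplex with vertices in increasing order. Then dim K = 2 and the simplices of K are:

  0-simplices (7): [v_0], [v_1], [v_2], [v_3], [v_4], [v_5], [v_6]
  1-simplices (18): (18 of them)
  2-simplices (12): (12 of them)

giving chain groups C_0 ≅ Z^7, C_1 ≅ Z^18, C_2 ≅ Z^12.

∂_1: C_1 → C_0 is given by ∂[p,q] = [q] − [p]. For instance
  ∂[v_2,v_3] = [v_3] − [v_2].
The resulting 7×18 matrix has rank 6, and its Smith normal form has invariant factors (1,1,1,1,1,1).

∂_2: C_2 → C_1 maps a triangle to the signed sum of its edges. For instance
  ∂[v_0,v_1,v_4] = [v_1,v_4] − [v_0,v_4] + [v_0,v_1],
  ∂[v_3,v_5,v_6] = [v_5,v_6] − [v_3,v_6] + [v_3,v_5].
The 18×12 boundary matrix has rank 12 and Smith normal form diag(1,1,1,1,1,1,1,1,1,1,1,2).

Computing H_k = (kernel of ∂_k) / (image of ∂_{k+1}):

  H_0: rank C_0 − rank ∂_1 = 7 − 6 = 1, and the invariant factors of ∂_1 are all 1, so H_0 = Z.
  H_1: rank ker ∂_1 − rank ∂_2 = (18 − 6) − 12 = 0, and ∂_2 has invariant factor 2 > 1, so H_1 = Z/2.
  H_2: rank ker ∂_2 − rank ∂_3 = (12 − 12) − 0 = 0, and there is no ∂_3, so H_2 = 0.

(K is a triangulation of the real projective plane RP^2.)

H_0 ≅ Z,  H_1 ≅ Z/2,  H_2 = 0.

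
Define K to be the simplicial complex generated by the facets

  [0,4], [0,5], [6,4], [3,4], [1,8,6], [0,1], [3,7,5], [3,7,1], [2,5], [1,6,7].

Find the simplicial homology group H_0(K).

H_0 ≅ Z.

Order the vertices as 0 < 1 < 2 < 3 < 4 < 5 < 6 < 7 < 8. Listing each simplex with vertices in this order, K has dimension 2 with simplices:

  0-simplices (9): [0], [1], [2], [3], [4], [5], [6], [7], [8]
  1-simplices (15): [0,1], [0,4], [0,5], [1,3], [1,6], [1,7], [1,8], [2,5], [3,4], [3,5], [3,7], [4,6], [5,7], [6,7], [6,8]
  2-simplices (4): [1,3,7], [1,6,7], [1,6,8], [3,5,7]

so the chain groups are C_0 ≅ Z^9, C_1 ≅ Z^15, C_2 ≅ Z^4.

∂_1: C_1 → C_0 sends each edge [p,q] (with p < q) to q − p.
The resulting 9×15 matrix has rank 8, and its Smith normal form has invariant factors (1,1,1,1,1,1,1,1).

Boundary ∂_2: C_2 → C_1 acts by ∂[p,q,r] = [q,r] − [p,r] + [p,q]. For instance
  ∂[1,3,7] = [3,7] − [1,7] + [1,3],
  ∂[1,6,7] = [6,7] − [1,7] + [1,6].
This gives a 15×4 integer matrix of rank 4; reducing to Smith normal form yields diagonal entries (1,1,1,1).

Now H_k = ker ∂_k / im ∂_{k+1}, so:

  H_0: rank C_0 − rank ∂_1 = 9 − 8 = 1, and the invariant factors of ∂_1 are all 1, so H_0 = Z.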